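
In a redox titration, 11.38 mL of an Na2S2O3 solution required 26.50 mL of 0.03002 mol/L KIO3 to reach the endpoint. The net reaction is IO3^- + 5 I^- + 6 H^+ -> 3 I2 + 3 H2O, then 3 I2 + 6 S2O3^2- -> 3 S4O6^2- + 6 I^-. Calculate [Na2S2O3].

n(KIO3) = 0.03002 x 0.02650 = 0.0007955 mol.
From the balanced equation, 1 mol KIO3 reacts with 6 mol Na2S2O3, so n(Na2S2O3) = 0.0007955 x 6/1 = 0.004773 mol.
[Na2S2O3] = 0.004773 / 0.01138 L = 0.419 M.

0.419 M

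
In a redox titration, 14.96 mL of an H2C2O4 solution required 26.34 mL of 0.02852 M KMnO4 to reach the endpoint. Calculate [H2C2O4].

n(KMnO4) = 0.02852 x 0.02634 = 0.0007512 mol.
From the balanced equation, 2 mol KMnO4 reacts with 5 mol H2C2O4, so n(H2C2O4) = 0.0007512 x 5/2 = 0.001878 mol.
[H2C2O4] = 0.001878 / 0.01496 L = 0.126 M.

0.126 M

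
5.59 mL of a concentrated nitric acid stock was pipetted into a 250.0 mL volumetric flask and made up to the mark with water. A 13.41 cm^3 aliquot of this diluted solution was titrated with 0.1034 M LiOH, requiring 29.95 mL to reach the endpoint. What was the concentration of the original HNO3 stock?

n(LiOH) = 0.1034 x 0.02995 = 0.003097 mol.
n(HNO3) in the aliquot = 0.003097 mol.
[diluted HNO3] = 0.003097 / 0.01341 = 0.2309 M.
Dilution factor = 250.0/5.590 = 44.72, so [stock] = 0.2309 x 44.72 = 10.3 M.

10.3 M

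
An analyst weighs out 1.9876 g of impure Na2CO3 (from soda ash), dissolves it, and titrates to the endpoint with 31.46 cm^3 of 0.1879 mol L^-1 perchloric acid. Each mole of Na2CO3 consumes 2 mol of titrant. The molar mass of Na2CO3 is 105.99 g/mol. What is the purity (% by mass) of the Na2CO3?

n(HClO4) = 0.1879 x 0.03146 = 0.005911 mol.
n(Na2CO3) = 0.005911 / 2 = 0.002956 mol.
mass of Na2CO3 = 0.002956 x 105.99 = 0.3133 g.
% purity = 0.3133 / 1.9876 x 100 = 15.8%.

15.8%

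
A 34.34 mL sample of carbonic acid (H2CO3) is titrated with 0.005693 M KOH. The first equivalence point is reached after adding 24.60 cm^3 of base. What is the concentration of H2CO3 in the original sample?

n(KOH) = 0.005693 x 0.02460 = 0.0001400 mol.
At the first equivalence point, 1 mol OH^- react per mol H2CO3, so n(H2CO3) = 0.0001400 / 1 = 0.0001400 mol.
[H2CO3] = 0.0001400 / 0.03434 L = 0.00408 M.

0.00408 M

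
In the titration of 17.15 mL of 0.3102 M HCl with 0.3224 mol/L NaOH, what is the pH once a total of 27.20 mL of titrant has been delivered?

n(acid) = 0.3102 x 0.01715 = 0.005320 mol; n(NaOH) added = 0.3224 x 0.02720 = 0.008769 mol.
Base is in excess by 0.008769 - 0.005320 = 0.003449 mol in a total volume of 0.04435 L.
[OH^-] = 0.003449/0.04435 = 0.07778 M, so pOH = 1.11 and pH = 14.00 - 1.11 = 12.89.

12.89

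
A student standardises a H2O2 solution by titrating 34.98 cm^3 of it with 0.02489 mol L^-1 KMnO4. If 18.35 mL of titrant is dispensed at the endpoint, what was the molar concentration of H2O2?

0.0326 M

n(KMnO4) = 0.02489 x 0.01835 = 0.0004567 mol.
From the balanced equation, 2 mol KMnO4 reacts with 5 mol H2O2, so n(H2O2) = 0.0004567 x 5/2 = 0.001142 mol.
[H2O2] = 0.001142 / 0.03498 L = 0.0326 M.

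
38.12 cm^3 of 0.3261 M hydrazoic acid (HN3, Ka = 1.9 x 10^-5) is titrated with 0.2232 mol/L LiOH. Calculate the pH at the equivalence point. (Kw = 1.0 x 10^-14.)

n(HN3) = 0.3261 x 0.03812 = 0.01243 mol; V(LiOH) at equivalence = 0.01243/0.2232 = 0.05569 L.
At equivalence all the acid is converted to N3-; total volume = 0.03812 + 0.05569 = 0.09381 L, so [N3-] = 0.01243/0.09381 = 0.1325 M.
Kb = Kw/Ka = 1.0e-14 / 1.9 x 10^-5 = 5.26e-10.
[OH^-] = sqrt(Kb x [N3-]) = sqrt(5.26e-10 x 0.1325) = 8.35e-6 M.
pOH = 5.08, so pH = 14.00 - 5.08 = 8.92.

8.92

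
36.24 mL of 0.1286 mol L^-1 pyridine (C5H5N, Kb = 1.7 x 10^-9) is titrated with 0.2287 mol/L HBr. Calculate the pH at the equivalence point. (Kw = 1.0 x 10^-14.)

n(C5H5N) = 0.1286 x 0.03624 = 0.004660 mol; V(HBr) at equivalence = 0.004660/0.2287 = 0.02038 L.
At equivalence the base is fully converted to C5H5NH+; total volume = 0.05662 L, so [C5H5NH+] = 0.004660/0.05662 = 0.08231 M.
Ka(C5H5NH+) = Kw/Kb = 1.0e-14 / 1.7 x 10^-9 = 5.88e-6.
[H^+] = sqrt(Ka x [C5H5NH+]) = sqrt(5.88e-6 x 0.08231) = 0.000696 M.
pH = -log(0.000696) = 3.16.

3.16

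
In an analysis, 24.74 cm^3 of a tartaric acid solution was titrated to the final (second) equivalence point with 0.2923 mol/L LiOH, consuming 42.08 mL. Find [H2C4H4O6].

0.249 M

n(LiOH) = 0.2923 x 0.04208 = 0.01230 mol.
At the final (second) equivalence point, 2 mol OH^- react per mol H2C4H4O6, so n(H2C4H4O6) = 0.01230 / 2 = 0.006150 mol.
[H2C4H4O6] = 0.006150 / 0.02474 L = 0.249 M.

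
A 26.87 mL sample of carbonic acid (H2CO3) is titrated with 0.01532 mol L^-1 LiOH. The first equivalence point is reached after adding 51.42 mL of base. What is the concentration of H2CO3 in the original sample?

n(LiOH) = 0.01532 x 0.05142 = 0.0007878 mol.
At the first equivalence point, 1 mol OH^- react per mol H2CO3, so n(H2CO3) = 0.0007878 / 1 = 0.0007878 mol.
[H2CO3] = 0.0007878 / 0.02687 L = 0.0293 M.

0.0293 M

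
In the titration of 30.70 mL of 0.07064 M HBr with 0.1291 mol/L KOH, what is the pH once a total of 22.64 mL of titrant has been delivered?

12.15

n(acid) = 0.07064 x 0.03070 = 0.002169 mol; n(KOH) added = 0.1291 x 0.02264 = 0.002923 mol.
Base is in excess by 0.002923 - 0.002169 = 0.0007542 mol in a total volume of 0.05334 L.
[OH^-] = 0.0007542/0.05334 = 0.01414 M, so pOH = 1.85 and pH = 14.00 - 1.85 = 12.15.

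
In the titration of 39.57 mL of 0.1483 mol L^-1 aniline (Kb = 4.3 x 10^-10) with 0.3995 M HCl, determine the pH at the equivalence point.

2.80

n(C6H5NH2) = 0.1483 x 0.03957 = 0.005868 mol; V(HCl) at equivalence = 0.005868/0.3995 = 0.01469 L.
At equivalence the base is fully converted to C6H5NH3+; total volume = 0.05426 L, so [C6H5NH3+] = 0.005868/0.05426 = 0.1082 M.
Ka(C6H5NH3+) = Kw/Kb = 1.0e-14 / 4.3 x 10^-10 = 2.33e-5.
[H^+] = sqrt(Ka x [C6H5NH3+]) = sqrt(2.33e-5 x 0.1082) = 0.00159 M.
pH = -log(0.00159) = 2.80.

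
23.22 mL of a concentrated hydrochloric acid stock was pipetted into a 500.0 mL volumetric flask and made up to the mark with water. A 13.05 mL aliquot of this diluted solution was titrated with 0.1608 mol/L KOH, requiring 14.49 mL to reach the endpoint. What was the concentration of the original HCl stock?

n(KOH) = 0.1608 x 0.01449 = 0.002330 mol.
n(HCl) in the aliquot = 0.002330 mol.
[diluted HCl] = 0.002330 / 0.01305 = 0.1785 M.
Dilution factor = 500.0/23.22 = 21.53, so [stock] = 0.1785 x 21.53 = 3.84 M.

3.84 M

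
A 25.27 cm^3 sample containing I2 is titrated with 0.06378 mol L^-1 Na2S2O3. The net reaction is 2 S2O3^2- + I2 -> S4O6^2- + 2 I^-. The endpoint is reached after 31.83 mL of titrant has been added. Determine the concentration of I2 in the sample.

0.0402 M

n(Na2S2O3) = 0.06378 x 0.03183 = 0.002030 mol.
From the balanced equation, 2 mol Na2S2O3 reacts with 1 mol I2, so n(I2) = 0.002030 x 1/2 = 0.001015 mol.
[I2] = 0.001015 / 0.02527 L = 0.0402 M.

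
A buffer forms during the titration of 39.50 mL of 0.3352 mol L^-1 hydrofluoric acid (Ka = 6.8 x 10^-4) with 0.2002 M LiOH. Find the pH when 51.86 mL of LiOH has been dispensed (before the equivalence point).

3.73

Initial n(HF) = 0.3352 x 0.03950 = 0.01324 mol.
n(LiOH) added = 0.2002 x 0.05186 = 0.01038 mol, converting that many moles of HF to F-.
Remaining n(HF) = 0.002858 mol; n(F-) = 0.01038 mol.
By Henderson-Hasselbalch, pH = pKa + log([A^-]/[HA]) = 3.17 + log(0.01038/0.002858) = 3.17 + (+0.56) = 3.73.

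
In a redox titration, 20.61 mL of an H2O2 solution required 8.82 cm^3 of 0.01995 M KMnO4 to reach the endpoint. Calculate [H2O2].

0.0213 M

n(KMnO4) = 0.01995 x 0.008820 = 0.0001760 mol.
From the balanced equation, 2 mol KMnO4 reacts with 5 mol H2O2, so n(H2O2) = 0.0001760 x 5/2 = 0.0004399 mol.
[H2O2] = 0.0004399 / 0.02061 L = 0.0213 M.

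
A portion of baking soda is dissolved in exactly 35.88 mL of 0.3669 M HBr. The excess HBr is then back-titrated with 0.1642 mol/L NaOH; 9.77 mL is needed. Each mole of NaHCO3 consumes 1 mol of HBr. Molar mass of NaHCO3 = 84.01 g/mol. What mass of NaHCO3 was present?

0.971 g

Total n(HBr) added = 0.3669 x 0.03588 = 0.01316 mol.
n(NaOH) used = 0.1642 x 0.009770 = 0.001604 mol, which equals the excess n(HBr).
So n(HBr) consumed by the sample = 0.01316 - 0.001604 = 0.01156 mol.
n(NaHCO3) = 0.01156 / 1 = 0.01156 mol.
mass = 0.01156 mol x 84.01 g/mol = 0.971 g.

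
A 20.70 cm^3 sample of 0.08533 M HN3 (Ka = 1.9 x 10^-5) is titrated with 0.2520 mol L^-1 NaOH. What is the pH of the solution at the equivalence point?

8.76

n(HN3) = 0.08533 x 0.02070 = 0.001766 mol; V(NaOH) at equivalence = 0.001766/0.2520 = 0.007009 L.
At equivalence all the acid is converted to N3-; total volume = 0.02070 + 0.007009 = 0.02771 L, so [N3-] = 0.001766/0.02771 = 0.06375 M.
Kb = Kw/Ka = 1.0e-14 / 1.9 x 10^-5 = 5.26e-10.
[OH^-] = sqrt(Kb x [N3-]) = sqrt(5.26e-10 x 0.06375) = 5.79e-6 M.
pOH = 5.24, so pH = 14.00 - 5.24 = 8.76.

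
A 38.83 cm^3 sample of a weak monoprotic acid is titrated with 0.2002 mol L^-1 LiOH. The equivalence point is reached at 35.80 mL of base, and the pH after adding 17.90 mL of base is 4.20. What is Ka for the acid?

17.90 mL is half of the equivalence volume, so this is the half-equivalence point where [HA] = [A^-].
At half-equivalence pH = pKa, so pKa = 4.20.
Ka = 10^(-4.20) = 6.3 x 10^-5.

6.3 x 10^-5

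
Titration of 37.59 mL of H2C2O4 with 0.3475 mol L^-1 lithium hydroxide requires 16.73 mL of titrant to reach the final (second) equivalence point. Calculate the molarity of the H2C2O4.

n(LiOH) = 0.3475 x 0.01673 = 0.005814 mol.
At the final (second) equivalence point, 2 mol OH^- react per mol H2C2O4, so n(H2C2O4) = 0.005814 / 2 = 0.002907 mol.
[H2C2O4] = 0.002907 / 0.03759 L = 0.0773 M.

0.0773 M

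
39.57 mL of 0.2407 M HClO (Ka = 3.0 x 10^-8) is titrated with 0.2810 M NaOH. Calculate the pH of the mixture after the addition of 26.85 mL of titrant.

8.10

Initial n(HClO) = 0.2407 x 0.03957 = 0.009524 mol.
n(NaOH) added = 0.2810 x 0.02685 = 0.007545 mol, converting that many moles of HClO to ClO-.
Remaining n(HClO) = 0.001980 mol; n(ClO-) = 0.007545 mol.
By Henderson-Hasselbalch, pH = pKa + log([A^-]/[HA]) = 7.52 + log(0.007545/0.001980) = 7.52 + (+0.58) = 8.10.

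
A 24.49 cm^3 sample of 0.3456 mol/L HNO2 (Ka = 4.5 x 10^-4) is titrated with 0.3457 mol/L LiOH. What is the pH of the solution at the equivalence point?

8.29

n(HNO2) = 0.3456 x 0.02449 = 0.008464 mol; V(LiOH) at equivalence = 0.008464/0.3457 = 0.02448 L.
At equivalence all the acid is converted to NO2-; total volume = 0.02449 + 0.02448 = 0.04897 L, so [NO2-] = 0.008464/0.04897 = 0.1728 M.
Kb = Kw/Ka = 1.0e-14 / 4.5 x 10^-4 = 2.22e-11.
[OH^-] = sqrt(Kb x [NO2-]) = sqrt(2.22e-11 x 0.1728) = 1.96e-6 M.
pOH = 5.71, so pH = 14.00 - 5.71 = 8.29.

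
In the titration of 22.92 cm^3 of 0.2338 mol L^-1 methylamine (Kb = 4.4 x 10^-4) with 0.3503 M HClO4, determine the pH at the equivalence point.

5.75

n(CH3NH2) = 0.2338 x 0.02292 = 0.005359 mol; V(HClO4) at equivalence = 0.005359/0.3503 = 0.01530 L.
At equivalence the base is fully converted to CH3NH3+; total volume = 0.03822 L, so [CH3NH3+] = 0.005359/0.03822 = 0.1402 M.
Ka(CH3NH3+) = Kw/Kb = 1.0e-14 / 4.4 x 10^-4 = 2.27e-11.
[H^+] = sqrt(Ka x [CH3NH3+]) = sqrt(2.27e-11 x 0.1402) = 1.79e-6 M.
pH = -log(1.79e-6) = 5.75.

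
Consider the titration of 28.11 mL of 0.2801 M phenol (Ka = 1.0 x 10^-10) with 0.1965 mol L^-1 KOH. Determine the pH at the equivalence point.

11.53

n(C6H5OH) = 0.2801 x 0.02811 = 0.007874 mol; V(KOH) at equivalence = 0.007874/0.1965 = 0.04007 L.
At equivalence all the acid is converted to C6H5O-; total volume = 0.02811 + 0.04007 = 0.06818 L, so [C6H5O-] = 0.007874/0.06818 = 0.1155 M.
Kb = Kw/Ka = 1.0e-14 / 1.0 x 10^-10 = 0.000100.
[OH^-] = sqrt(Kb x [C6H5O-]) = sqrt(0.000100 x 0.1155) = 0.00340 M.
pOH = 2.47, so pH = 14.00 - 2.47 = 11.53.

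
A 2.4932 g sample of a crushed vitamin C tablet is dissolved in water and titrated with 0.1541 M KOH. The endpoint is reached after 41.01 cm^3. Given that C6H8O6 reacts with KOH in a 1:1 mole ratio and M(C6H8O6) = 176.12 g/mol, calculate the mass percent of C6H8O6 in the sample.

44.6%

n(KOH) = 0.1541 x 0.04101 = 0.006320 mol.
n(C6H8O6) = 0.006320 / 1 = 0.006320 mol.
mass of C6H8O6 = 0.006320 x 176.12 = 1.113 g.
% purity = 1.113 / 2.4932 x 100 = 44.6%.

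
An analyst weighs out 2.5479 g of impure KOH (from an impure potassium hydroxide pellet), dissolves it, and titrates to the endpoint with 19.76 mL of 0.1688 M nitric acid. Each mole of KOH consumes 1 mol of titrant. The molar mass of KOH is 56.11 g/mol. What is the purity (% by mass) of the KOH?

n(HNO3) = 0.1688 x 0.01976 = 0.003335 mol.
n(KOH) = 0.003335 / 1 = 0.003335 mol.
mass of KOH = 0.003335 x 56.11 = 0.1872 g.
% purity = 0.1872 / 2.5479 x 100 = 7.35%.

7.35%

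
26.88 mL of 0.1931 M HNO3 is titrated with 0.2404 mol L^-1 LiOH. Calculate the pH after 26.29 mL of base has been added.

12.33

n(acid) = 0.1931 x 0.02688 = 0.005191 mol; n(LiOH) added = 0.2404 x 0.02629 = 0.006320 mol.
Base is in excess by 0.006320 - 0.005191 = 0.001130 mol in a total volume of 0.05317 L.
[OH^-] = 0.001130/0.05317 = 0.02124 M, so pOH = 1.67 and pH = 14.00 - 1.67 = 12.33.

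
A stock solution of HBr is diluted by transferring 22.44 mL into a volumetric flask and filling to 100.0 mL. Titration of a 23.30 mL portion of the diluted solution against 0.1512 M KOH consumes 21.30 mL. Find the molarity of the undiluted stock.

n(KOH) = 0.1512 x 0.02130 = 0.003221 mol.
n(HBr) in the aliquot = 0.003221 mol.
[diluted HBr] = 0.003221 / 0.02330 = 0.1382 M.
Dilution factor = 100.0/22.44 = 4.456, so [stock] = 0.1382 x 4.456 = 0.616 M.

0.616 M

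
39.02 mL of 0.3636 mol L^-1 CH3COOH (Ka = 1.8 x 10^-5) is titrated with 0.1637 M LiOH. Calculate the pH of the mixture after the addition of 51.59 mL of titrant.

4.91

Initial n(CH3COOH) = 0.3636 x 0.03902 = 0.01419 mol.
n(LiOH) added = 0.1637 x 0.05159 = 0.008445 mol, converting that many moles of CH3COOH to CH3COO-.
Remaining n(CH3COOH) = 0.005742 mol; n(CH3COO-) = 0.008445 mol.
By Henderson-Hasselbalch, pH = pKa + log([A^-]/[HA]) = 4.74 + log(0.008445/0.005742) = 4.74 + (+0.17) = 4.91.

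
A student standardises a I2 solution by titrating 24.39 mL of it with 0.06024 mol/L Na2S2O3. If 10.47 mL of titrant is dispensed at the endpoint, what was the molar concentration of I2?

0.0129 M

n(Na2S2O3) = 0.06024 x 0.01047 = 0.0006307 mol.
From the balanced equation, 2 mol Na2S2O3 reacts with 1 mol I2, so n(I2) = 0.0006307 x 1/2 = 0.0003154 mol.
[I2] = 0.0003154 / 0.02439 L = 0.0129 M.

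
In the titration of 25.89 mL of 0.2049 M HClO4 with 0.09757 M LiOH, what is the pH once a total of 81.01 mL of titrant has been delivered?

12.39

n(acid) = 0.2049 x 0.02589 = 0.005305 mol; n(LiOH) added = 0.09757 x 0.08101 = 0.007904 mol.
Base is in excess by 0.007904 - 0.005305 = 0.002599 mol in a total volume of 0.1069 L.
[OH^-] = 0.002599/0.1069 = 0.02432 M, so pOH = 1.61 and pH = 14.00 - 1.61 = 12.39.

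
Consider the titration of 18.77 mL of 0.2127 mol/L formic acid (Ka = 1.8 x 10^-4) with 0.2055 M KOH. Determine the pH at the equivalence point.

n(HCOOH) = 0.2127 x 0.01877 = 0.003992 mol; V(KOH) at equivalence = 0.003992/0.2055 = 0.01943 L.
At equivalence all the acid is converted to HCOO-; total volume = 0.01877 + 0.01943 = 0.03820 L, so [HCOO-] = 0.003992/0.03820 = 0.1045 M.
Kb = Kw/Ka = 1.0e-14 / 1.8 x 10^-4 = 5.56e-11.
[OH^-] = sqrt(Kb x [HCOO-]) = sqrt(5.56e-11 x 0.1045) = 2.41e-6 M.
pOH = 5.62, so pH = 14.00 - 5.62 = 8.38.

8.38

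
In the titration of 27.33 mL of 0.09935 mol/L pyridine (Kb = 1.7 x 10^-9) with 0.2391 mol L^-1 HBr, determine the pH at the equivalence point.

3.19

n(C5H5N) = 0.09935 x 0.02733 = 0.002715 mol; V(HBr) at equivalence = 0.002715/0.2391 = 0.01136 L.
At equivalence the base is fully converted to C5H5NH+; total volume = 0.03869 L, so [C5H5NH+] = 0.002715/0.03869 = 0.07019 M.
Ka(C5H5NH+) = Kw/Kb = 1.0e-14 / 1.7 x 10^-9 = 5.88e-6.
[H^+] = sqrt(Ka x [C5H5NH+]) = sqrt(5.88e-6 x 0.07019) = 0.000643 M.
pH = -log(0.000643) = 3.19.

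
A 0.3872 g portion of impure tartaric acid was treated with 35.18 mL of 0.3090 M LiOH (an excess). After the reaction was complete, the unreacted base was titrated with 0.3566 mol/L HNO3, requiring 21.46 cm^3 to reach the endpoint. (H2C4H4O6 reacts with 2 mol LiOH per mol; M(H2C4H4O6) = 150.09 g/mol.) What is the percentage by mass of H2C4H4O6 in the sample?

Total n(LiOH) added = 0.3090 x 0.03518 = 0.01087 mol.
n(HNO3) used = 0.3566 x 0.02146 = 0.007653 mol, which equals the excess n(LiOH).
So n(LiOH) consumed by the sample = 0.01087 - 0.007653 = 0.003218 mol.
n(H2C4H4O6) = 0.003218 / 2 = 0.001609 mol.
mass H2C4H4O6 = 0.001609 x 150.09 = 0.2415 g, so %H2C4H4O6 = 0.2415/0.3872 x 100 = 62.4%.

62.4%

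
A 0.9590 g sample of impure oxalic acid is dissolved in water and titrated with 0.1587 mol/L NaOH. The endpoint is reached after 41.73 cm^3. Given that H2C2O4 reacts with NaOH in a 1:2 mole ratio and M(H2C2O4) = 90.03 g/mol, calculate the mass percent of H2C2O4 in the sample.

n(NaOH) = 0.1587 x 0.04173 = 0.006623 mol.
n(H2C2O4) = 0.006623 / 2 = 0.003311 mol.
mass of H2C2O4 = 0.003311 x 90.03 = 0.2981 g.
% purity = 0.2981 / 0.9590 x 100 = 31.1%.

31.1%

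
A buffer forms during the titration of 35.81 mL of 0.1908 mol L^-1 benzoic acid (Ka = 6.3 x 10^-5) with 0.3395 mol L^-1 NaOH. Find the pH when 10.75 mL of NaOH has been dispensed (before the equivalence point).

Initial n(C6H5COOH) = 0.1908 x 0.03581 = 0.006833 mol.
n(NaOH) added = 0.3395 x 0.01075 = 0.003650 mol, converting that many moles of C6H5COOH to C6H5COO-.
Remaining n(C6H5COOH) = 0.003183 mol; n(C6H5COO-) = 0.003650 mol.
By Henderson-Hasselbalch, pH = pKa + log([A^-]/[HA]) = 4.20 + log(0.003650/0.003183) = 4.20 + (+0.06) = 4.26.

4.26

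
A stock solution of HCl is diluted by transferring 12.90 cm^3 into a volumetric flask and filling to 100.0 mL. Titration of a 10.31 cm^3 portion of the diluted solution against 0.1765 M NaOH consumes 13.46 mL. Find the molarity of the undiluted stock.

1.79 M

n(NaOH) = 0.1765 x 0.01346 = 0.002376 mol.
n(HCl) in the aliquot = 0.002376 mol.
[diluted HCl] = 0.002376 / 0.01031 = 0.2304 M.
Dilution factor = 100.0/12.90 = 7.752, so [stock] = 0.2304 x 7.752 = 1.79 M.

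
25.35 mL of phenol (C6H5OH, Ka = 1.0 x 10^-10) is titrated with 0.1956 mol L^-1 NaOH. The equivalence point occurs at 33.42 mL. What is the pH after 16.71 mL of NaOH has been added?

16.71 mL is exactly half the equivalence volume (33.42/2), i.e. the half-equivalence point.
There, n(HA) = n(A^-), so pH = pKa = -log(1.0 x 10^-10) = 10.00.

10.00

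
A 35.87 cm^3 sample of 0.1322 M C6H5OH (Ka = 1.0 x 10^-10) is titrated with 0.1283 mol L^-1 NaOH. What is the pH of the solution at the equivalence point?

11.41

n(C6H5OH) = 0.1322 x 0.03587 = 0.004742 mol; V(NaOH) at equivalence = 0.004742/0.1283 = 0.03696 L.
At equivalence all the acid is converted to C6H5O-; total volume = 0.03587 + 0.03696 = 0.07283 L, so [C6H5O-] = 0.004742/0.07283 = 0.06511 M.
Kb = Kw/Ka = 1.0e-14 / 1.0 x 10^-10 = 0.000100.
[OH^-] = sqrt(Kb x [C6H5O-]) = sqrt(0.000100 x 0.06511) = 0.00255 M.
pOH = 2.59, so pH = 14.00 - 2.59 = 11.41.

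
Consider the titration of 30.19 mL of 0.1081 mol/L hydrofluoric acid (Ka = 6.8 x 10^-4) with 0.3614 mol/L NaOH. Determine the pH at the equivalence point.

8.04

n(HF) = 0.1081 x 0.03019 = 0.003264 mol; V(NaOH) at equivalence = 0.003264/0.3614 = 0.009030 L.
At equivalence all the acid is converted to F-; total volume = 0.03019 + 0.009030 = 0.03922 L, so [F-] = 0.003264/0.03922 = 0.08321 M.
Kb = Kw/Ka = 1.0e-14 / 6.8 x 10^-4 = 1.47e-11.
[OH^-] = sqrt(Kb x [F-]) = sqrt(1.47e-11 x 0.08321) = 1.11e-6 M.
pOH = 5.96, so pH = 14.00 - 5.96 = 8.04.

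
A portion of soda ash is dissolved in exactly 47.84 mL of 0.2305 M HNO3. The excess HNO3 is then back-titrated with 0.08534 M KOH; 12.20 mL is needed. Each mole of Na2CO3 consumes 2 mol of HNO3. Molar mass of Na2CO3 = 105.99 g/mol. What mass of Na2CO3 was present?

Total n(HNO3) added = 0.2305 x 0.04784 = 0.01103 mol.
n(KOH) used = 0.08534 x 0.01220 = 0.001041 mol, which equals the excess n(HNO3).
So n(HNO3) consumed by the sample = 0.01103 - 0.001041 = 0.009986 mol.
n(Na2CO3) = 0.009986 / 2 = 0.004993 mol.
mass = 0.004993 mol x 105.99 g/mol = 0.529 g.

0.529 g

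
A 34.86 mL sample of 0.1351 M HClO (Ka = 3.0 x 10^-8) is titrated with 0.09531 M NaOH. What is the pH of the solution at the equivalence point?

10.14

n(HClO) = 0.1351 x 0.03486 = 0.004710 mol; V(NaOH) at equivalence = 0.004710/0.09531 = 0.04941 L.
At equivalence all the acid is converted to ClO-; total volume = 0.03486 + 0.04941 = 0.08427 L, so [ClO-] = 0.004710/0.08427 = 0.05588 M.
Kb = Kw/Ka = 1.0e-14 / 3.0 x 10^-8 = 3.33e-7.
[OH^-] = sqrt(Kb x [ClO-]) = sqrt(3.33e-7 x 0.05588) = 0.000136 M.
pOH = 3.86, so pH = 14.00 - 3.86 = 10.14.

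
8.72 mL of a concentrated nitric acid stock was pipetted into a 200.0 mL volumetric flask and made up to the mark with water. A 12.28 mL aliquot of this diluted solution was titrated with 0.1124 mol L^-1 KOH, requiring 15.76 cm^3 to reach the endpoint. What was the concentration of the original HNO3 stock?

n(KOH) = 0.1124 x 0.01576 = 0.001771 mol.
n(HNO3) in the aliquot = 0.001771 mol.
[diluted HNO3] = 0.001771 / 0.01228 = 0.1443 M.
Dilution factor = 200.0/8.720 = 22.94, so [stock] = 0.1443 x 22.94 = 3.31 M.

3.31 M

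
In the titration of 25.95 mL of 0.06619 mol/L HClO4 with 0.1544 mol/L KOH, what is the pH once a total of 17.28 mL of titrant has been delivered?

n(acid) = 0.06619 x 0.02595 = 0.001718 mol; n(KOH) added = 0.1544 x 0.01728 = 0.002668 mol.
Base is in excess by 0.002668 - 0.001718 = 0.0009504 mol in a total volume of 0.04323 L.
[OH^-] = 0.0009504/0.04323 = 0.02198 M, so pOH = 1.66 and pH = 14.00 - 1.66 = 12.34.

12.34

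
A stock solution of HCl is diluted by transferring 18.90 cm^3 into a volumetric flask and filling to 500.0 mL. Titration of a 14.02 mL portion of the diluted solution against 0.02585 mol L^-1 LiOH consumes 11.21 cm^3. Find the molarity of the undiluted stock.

n(LiOH) = 0.02585 x 0.01121 = 0.0002898 mol.
n(HCl) in the aliquot = 0.0002898 mol.
[diluted HCl] = 0.0002898 / 0.01402 = 0.02067 M.
Dilution factor = 500.0/18.90 = 26.46, so [stock] = 0.02067 x 26.46 = 0.547 M.

0.547 M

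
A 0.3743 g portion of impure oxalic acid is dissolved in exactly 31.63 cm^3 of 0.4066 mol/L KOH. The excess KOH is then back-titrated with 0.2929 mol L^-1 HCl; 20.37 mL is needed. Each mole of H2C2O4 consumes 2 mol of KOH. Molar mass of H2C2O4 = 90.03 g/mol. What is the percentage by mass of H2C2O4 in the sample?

Total n(KOH) added = 0.4066 x 0.03163 = 0.01286 mol.
n(HCl) used = 0.2929 x 0.02037 = 0.005966 mol, which equals the excess n(KOH).
So n(KOH) consumed by the sample = 0.01286 - 0.005966 = 0.006894 mol.
n(H2C2O4) = 0.006894 / 2 = 0.003447 mol.
mass H2C2O4 = 0.003447 x 90.03 = 0.3104 g, so %H2C2O4 = 0.3104/0.3743 x 100 = 82.9%.

82.9%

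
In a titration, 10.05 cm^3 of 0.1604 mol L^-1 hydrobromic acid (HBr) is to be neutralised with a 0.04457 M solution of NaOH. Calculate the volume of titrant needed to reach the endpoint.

n(HBr) = 0.1604 mol/L x 0.01005 L = 0.001612 mol.
At equivalence n(NaOH) = n(HBr) = 0.001612 mol.
V(NaOH) = 0.001612 / 0.04457 = 0.03617 L = 36.2 mL.

36.2 mL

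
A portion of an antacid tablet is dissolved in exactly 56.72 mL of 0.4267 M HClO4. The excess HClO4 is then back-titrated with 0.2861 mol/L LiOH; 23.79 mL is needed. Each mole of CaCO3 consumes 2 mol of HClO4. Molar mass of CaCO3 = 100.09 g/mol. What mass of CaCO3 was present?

0.871 g

Total n(HClO4) added = 0.4267 x 0.05672 = 0.02420 mol.
n(LiOH) used = 0.2861 x 0.02379 = 0.006806 mol, which equals the excess n(HClO4).
So n(HClO4) consumed by the sample = 0.02420 - 0.006806 = 0.01740 mol.
n(CaCO3) = 0.01740 / 2 = 0.008698 mol.
mass = 0.008698 mol x 100.09 g/mol = 0.871 g.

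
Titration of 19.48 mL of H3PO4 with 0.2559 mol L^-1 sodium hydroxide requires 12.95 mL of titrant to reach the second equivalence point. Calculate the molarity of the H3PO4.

n(NaOH) = 0.2559 x 0.01295 = 0.003314 mol.
At the second equivalence point, 2 mol OH^- react per mol H3PO4, so n(H3PO4) = 0.003314 / 2 = 0.001657 mol.
[H3PO4] = 0.001657 / 0.01948 L = 0.0851 M.

0.0851 M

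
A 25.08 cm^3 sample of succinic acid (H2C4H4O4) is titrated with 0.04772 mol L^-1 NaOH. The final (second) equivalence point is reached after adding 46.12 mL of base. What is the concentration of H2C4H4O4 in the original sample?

n(NaOH) = 0.04772 x 0.04612 = 0.002201 mol.
At the final (second) equivalence point, 2 mol OH^- react per mol H2C4H4O4, so n(H2C4H4O4) = 0.002201 / 2 = 0.001100 mol.
[H2C4H4O4] = 0.001100 / 0.02508 L = 0.0439 M.

0.0439 M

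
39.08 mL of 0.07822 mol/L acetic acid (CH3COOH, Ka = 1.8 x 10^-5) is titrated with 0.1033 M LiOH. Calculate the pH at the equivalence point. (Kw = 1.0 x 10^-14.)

n(CH3COOH) = 0.07822 x 0.03908 = 0.003057 mol; V(LiOH) at equivalence = 0.003057/0.1033 = 0.02959 L.
At equivalence all the acid is converted to CH3COO-; total volume = 0.03908 + 0.02959 = 0.06867 L, so [CH3COO-] = 0.003057/0.06867 = 0.04451 M.
Kb = Kw/Ka = 1.0e-14 / 1.8 x 10^-5 = 5.56e-10.
[OH^-] = sqrt(Kb x [CH3COO-]) = sqrt(5.56e-10 x 0.04451) = 4.97e-6 M.
pOH = 5.30, so pH = 14.00 - 5.30 = 8.70.

8.70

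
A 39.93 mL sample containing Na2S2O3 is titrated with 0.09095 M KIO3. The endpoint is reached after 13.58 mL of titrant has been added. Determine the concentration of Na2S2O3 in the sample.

0.186 M

n(KIO3) = 0.09095 x 0.01358 = 0.001235 mol.
From the balanced equation, 1 mol KIO3 reacts with 6 mol Na2S2O3, so n(Na2S2O3) = 0.001235 x 6/1 = 0.007411 mol.
[Na2S2O3] = 0.007411 / 0.03993 L = 0.186 M.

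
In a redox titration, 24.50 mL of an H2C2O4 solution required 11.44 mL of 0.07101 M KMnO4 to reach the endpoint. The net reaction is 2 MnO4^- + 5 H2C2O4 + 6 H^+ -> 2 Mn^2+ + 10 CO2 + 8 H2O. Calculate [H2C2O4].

0.0829 M

n(KMnO4) = 0.07101 x 0.01144 = 0.0008124 mol.
From the balanced equation, 2 mol KMnO4 reacts with 5 mol H2C2O4, so n(H2C2O4) = 0.0008124 x 5/2 = 0.002031 mol.
[H2C2O4] = 0.002031 / 0.02450 L = 0.0829 M.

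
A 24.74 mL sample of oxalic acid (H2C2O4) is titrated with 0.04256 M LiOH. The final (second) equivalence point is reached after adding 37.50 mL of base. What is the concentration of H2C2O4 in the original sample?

n(LiOH) = 0.04256 x 0.03750 = 0.001596 mol.
At the final (second) equivalence point, 2 mol OH^- react per mol H2C2O4, so n(H2C2O4) = 0.001596 / 2 = 0.0007980 mol.
[H2C2O4] = 0.0007980 / 0.02474 L = 0.0323 M.

0.0323 M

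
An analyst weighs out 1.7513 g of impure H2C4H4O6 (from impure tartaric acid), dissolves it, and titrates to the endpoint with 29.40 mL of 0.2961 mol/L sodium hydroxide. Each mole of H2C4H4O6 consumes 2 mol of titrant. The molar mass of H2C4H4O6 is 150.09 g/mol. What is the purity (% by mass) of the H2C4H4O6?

37.3%

n(NaOH) = 0.2961 x 0.02940 = 0.008705 mol.
n(H2C4H4O6) = 0.008705 / 2 = 0.004353 mol.
mass of H2C4H4O6 = 0.004353 x 150.09 = 0.6533 g.
% purity = 0.6533 / 1.7513 x 100 = 37.3%.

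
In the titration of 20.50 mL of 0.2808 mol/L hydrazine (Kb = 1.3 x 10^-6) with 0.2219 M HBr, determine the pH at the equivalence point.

4.51

n(N2H4) = 0.2808 x 0.02050 = 0.005756 mol; V(HBr) at equivalence = 0.005756/0.2219 = 0.02594 L.
At equivalence the base is fully converted to N2H5+; total volume = 0.04644 L, so [N2H5+] = 0.005756/0.04644 = 0.1239 M.
Ka(N2H5+) = Kw/Kb = 1.0e-14 / 1.3 x 10^-6 = 7.69e-9.
[H^+] = sqrt(Ka x [N2H5+]) = sqrt(7.69e-9 x 0.1239) = 3.09e-5 M.
pH = -log(3.09e-5) = 4.51.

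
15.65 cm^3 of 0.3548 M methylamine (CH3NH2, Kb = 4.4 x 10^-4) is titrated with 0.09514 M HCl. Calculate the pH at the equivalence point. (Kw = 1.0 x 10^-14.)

n(CH3NH2) = 0.3548 x 0.01565 = 0.005553 mol; V(HCl) at equivalence = 0.005553/0.09514 = 0.05836 L.
At equivalence the base is fully converted to CH3NH3+; total volume = 0.07401 L, so [CH3NH3+] = 0.005553/0.07401 = 0.07502 M.
Ka(CH3NH3+) = Kw/Kb = 1.0e-14 / 4.4 x 10^-4 = 2.27e-11.
[H^+] = sqrt(Ka x [CH3NH3+]) = sqrt(2.27e-11 x 0.07502) = 1.31e-6 M.
pH = -log(1.31e-6) = 5.88.

5.88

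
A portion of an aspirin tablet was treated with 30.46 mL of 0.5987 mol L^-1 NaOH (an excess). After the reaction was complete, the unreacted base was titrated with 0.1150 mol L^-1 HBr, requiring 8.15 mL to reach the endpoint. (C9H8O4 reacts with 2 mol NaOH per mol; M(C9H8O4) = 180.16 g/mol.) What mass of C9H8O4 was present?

Total n(NaOH) added = 0.5987 x 0.03046 = 0.01824 mol.
n(HBr) used = 0.1150 x 0.008150 = 0.0009373 mol, which equals the excess n(NaOH).
So n(NaOH) consumed by the sample = 0.01824 - 0.0009373 = 0.01730 mol.
n(C9H8O4) = 0.01730 / 2 = 0.008650 mol.
mass = 0.008650 mol x 180.16 g/mol = 1.56 g.

1.56 g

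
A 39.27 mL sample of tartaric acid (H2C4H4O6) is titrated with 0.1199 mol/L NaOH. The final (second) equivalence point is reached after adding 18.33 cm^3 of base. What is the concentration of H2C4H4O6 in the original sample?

0.0280 M

n(NaOH) = 0.1199 x 0.01833 = 0.002198 mol.
At the final (second) equivalence point, 2 mol OH^- react per mol H2C4H4O6, so n(H2C4H4O6) = 0.002198 / 2 = 0.001099 mol.
[H2C4H4O6] = 0.001099 / 0.03927 L = 0.0280 M.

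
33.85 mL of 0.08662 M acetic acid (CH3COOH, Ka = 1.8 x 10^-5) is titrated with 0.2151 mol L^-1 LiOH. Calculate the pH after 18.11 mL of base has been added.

12.27

n(acid) = 0.08662 x 0.03385 = 0.002932 mol; n(LiOH) added = 0.2151 x 0.01811 = 0.003895 mol.
Base is in excess by 0.003895 - 0.002932 = 0.0009634 mol in a total volume of 0.05196 L.
[OH^-] = 0.0009634/0.05196 = 0.01854 M, so pOH = 1.73 and pH = 14.00 - 1.73 = 12.27.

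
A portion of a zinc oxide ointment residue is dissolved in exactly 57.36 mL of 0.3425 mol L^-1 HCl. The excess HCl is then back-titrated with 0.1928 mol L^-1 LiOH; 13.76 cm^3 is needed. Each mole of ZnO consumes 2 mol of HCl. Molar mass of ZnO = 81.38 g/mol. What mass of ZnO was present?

0.691 g

Total n(HCl) added = 0.3425 x 0.05736 = 0.01965 mol.
n(LiOH) used = 0.1928 x 0.01376 = 0.002653 mol, which equals the excess n(HCl).
So n(HCl) consumed by the sample = 0.01965 - 0.002653 = 0.01699 mol.
n(ZnO) = 0.01699 / 2 = 0.008496 mol.
mass = 0.008496 mol x 81.38 g/mol = 0.691 g.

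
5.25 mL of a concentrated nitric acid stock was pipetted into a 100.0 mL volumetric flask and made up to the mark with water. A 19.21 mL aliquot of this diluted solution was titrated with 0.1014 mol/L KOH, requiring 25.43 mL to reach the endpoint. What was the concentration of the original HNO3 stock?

n(KOH) = 0.1014 x 0.02543 = 0.002579 mol.
n(HNO3) in the aliquot = 0.002579 mol.
[diluted HNO3] = 0.002579 / 0.01921 = 0.1342 M.
Dilution factor = 100.0/5.250 = 19.05, so [stock] = 0.1342 x 19.05 = 2.56 M.

2.56 M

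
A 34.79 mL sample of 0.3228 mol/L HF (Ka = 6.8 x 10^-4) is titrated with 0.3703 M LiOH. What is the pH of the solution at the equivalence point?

8.20

n(HF) = 0.3228 x 0.03479 = 0.01123 mol; V(LiOH) at equivalence = 0.01123/0.3703 = 0.03033 L.
At equivalence all the acid is converted to F-; total volume = 0.03479 + 0.03033 = 0.06512 L, so [F-] = 0.01123/0.06512 = 0.1725 M.
Kb = Kw/Ka = 1.0e-14 / 6.8 x 10^-4 = 1.47e-11.
[OH^-] = sqrt(Kb x [F-]) = sqrt(1.47e-11 x 0.1725) = 1.59e-6 M.
pOH = 5.80, so pH = 14.00 - 5.80 = 8.20.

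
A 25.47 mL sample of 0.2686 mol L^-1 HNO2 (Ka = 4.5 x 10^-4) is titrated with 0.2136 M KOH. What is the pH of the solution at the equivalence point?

n(HNO2) = 0.2686 x 0.02547 = 0.006841 mol; V(KOH) at equivalence = 0.006841/0.2136 = 0.03203 L.
At equivalence all the acid is converted to NO2-; total volume = 0.02547 + 0.03203 = 0.05750 L, so [NO2-] = 0.006841/0.05750 = 0.1190 M.
Kb = Kw/Ka = 1.0e-14 / 4.5 x 10^-4 = 2.22e-11.
[OH^-] = sqrt(Kb x [NO2-]) = sqrt(2.22e-11 x 0.1190) = 1.63e-6 M.
pOH = 5.79, so pH = 14.00 - 5.79 = 8.21.

8.21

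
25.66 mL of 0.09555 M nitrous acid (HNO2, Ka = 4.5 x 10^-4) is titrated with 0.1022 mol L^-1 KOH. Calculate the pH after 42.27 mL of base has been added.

n(acid) = 0.09555 x 0.02566 = 0.002452 mol; n(KOH) added = 0.1022 x 0.04227 = 0.004320 mol.
Base is in excess by 0.004320 - 0.002452 = 0.001868 mol in a total volume of 0.06793 L.
[OH^-] = 0.001868/0.06793 = 0.02750 M, so pOH = 1.56 and pH = 14.00 - 1.56 = 12.44.

12.44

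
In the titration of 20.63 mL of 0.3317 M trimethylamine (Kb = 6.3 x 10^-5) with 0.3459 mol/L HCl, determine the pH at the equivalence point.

n((CH3)3N) = 0.3317 x 0.02063 = 0.006843 mol; V(HCl) at equivalence = 0.006843/0.3459 = 0.01978 L.
At equivalence the base is fully converted to (CH3)3NH+; total volume = 0.04041 L, so [(CH3)3NH+] = 0.006843/0.04041 = 0.1693 M.
Ka((CH3)3NH+) = Kw/Kb = 1.0e-14 / 6.3 x 10^-5 = 1.59e-10.
[H^+] = sqrt(Ka x [(CH3)3NH+]) = sqrt(1.59e-10 x 0.1693) = 5.18e-6 M.
pH = -log(5.18e-6) = 5.29.

5.29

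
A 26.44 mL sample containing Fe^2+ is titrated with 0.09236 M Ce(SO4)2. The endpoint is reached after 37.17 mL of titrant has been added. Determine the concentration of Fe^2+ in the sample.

0.130 M

n(Ce(SO4)2) = 0.09236 x 0.03717 = 0.003433 mol.
From the balanced equation, 1 mol Ce(SO4)2 reacts with 1 mol Fe^2+, so n(Fe^2+) = 0.003433 x 1/1 = 0.003433 mol.
[Fe^2+] = 0.003433 / 0.02644 L = 0.130 M.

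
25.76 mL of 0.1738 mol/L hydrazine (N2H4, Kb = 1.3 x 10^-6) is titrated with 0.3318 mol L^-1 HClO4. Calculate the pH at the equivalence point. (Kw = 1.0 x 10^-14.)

4.53

n(N2H4) = 0.1738 x 0.02576 = 0.004477 mol; V(HClO4) at equivalence = 0.004477/0.3318 = 0.01349 L.
At equivalence the base is fully converted to N2H5+; total volume = 0.03925 L, so [N2H5+] = 0.004477/0.03925 = 0.1141 M.
Ka(N2H5+) = Kw/Kb = 1.0e-14 / 1.3 x 10^-6 = 7.69e-9.
[H^+] = sqrt(Ka x [N2H5+]) = sqrt(7.69e-9 x 0.1141) = 2.96e-5 M.
pH = -log(2.96e-5) = 4.53.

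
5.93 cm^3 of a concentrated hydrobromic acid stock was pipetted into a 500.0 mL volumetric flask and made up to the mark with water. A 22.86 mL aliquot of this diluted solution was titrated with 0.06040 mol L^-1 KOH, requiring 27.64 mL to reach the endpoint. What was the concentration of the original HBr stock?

n(KOH) = 0.06040 x 0.02764 = 0.001669 mol.
n(HBr) in the aliquot = 0.001669 mol.
[diluted HBr] = 0.001669 / 0.02286 = 0.07303 M.
Dilution factor = 500.0/5.930 = 84.32, so [stock] = 0.07303 x 84.32 = 6.16 M.

6.16 M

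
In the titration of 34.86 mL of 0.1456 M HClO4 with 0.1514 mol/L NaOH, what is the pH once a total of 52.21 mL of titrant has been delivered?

12.51

n(acid) = 0.1456 x 0.03486 = 0.005076 mol; n(NaOH) added = 0.1514 x 0.05221 = 0.007905 mol.
Base is in excess by 0.007905 - 0.005076 = 0.002829 mol in a total volume of 0.08707 L.
[OH^-] = 0.002829/0.08707 = 0.03249 M, so pOH = 1.49 and pH = 14.00 - 1.49 = 12.51.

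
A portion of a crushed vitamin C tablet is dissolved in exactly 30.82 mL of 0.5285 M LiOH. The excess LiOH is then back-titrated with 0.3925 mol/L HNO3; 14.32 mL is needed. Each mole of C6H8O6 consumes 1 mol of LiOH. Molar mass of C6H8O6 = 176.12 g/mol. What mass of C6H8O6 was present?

Total n(LiOH) added = 0.5285 x 0.03082 = 0.01629 mol.
n(HNO3) used = 0.3925 x 0.01432 = 0.005621 mol, which equals the excess n(LiOH).
So n(LiOH) consumed by the sample = 0.01629 - 0.005621 = 0.01067 mol.
n(C6H8O6) = 0.01067 / 1 = 0.01067 mol.
mass = 0.01067 mol x 176.12 g/mol = 1.88 g.

1.88 g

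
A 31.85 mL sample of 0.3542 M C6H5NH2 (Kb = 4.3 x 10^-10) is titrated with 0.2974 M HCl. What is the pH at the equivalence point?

n(C6H5NH2) = 0.3542 x 0.03185 = 0.01128 mol; V(HCl) at equivalence = 0.01128/0.2974 = 0.03793 L.
At equivalence the base is fully converted to C6H5NH3+; total volume = 0.06978 L, so [C6H5NH3+] = 0.01128/0.06978 = 0.1617 M.
Ka(C6H5NH3+) = Kw/Kb = 1.0e-14 / 4.3 x 10^-10 = 2.33e-5.
[H^+] = sqrt(Ka x [C6H5NH3+]) = sqrt(2.33e-5 x 0.1617) = 0.00194 M.
pH = -log(0.00194) = 2.71.

2.71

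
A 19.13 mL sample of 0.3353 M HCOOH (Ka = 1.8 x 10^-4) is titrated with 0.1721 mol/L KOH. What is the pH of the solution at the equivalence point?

n(HCOOH) = 0.3353 x 0.01913 = 0.006414 mol; V(KOH) at equivalence = 0.006414/0.1721 = 0.03727 L.
At equivalence all the acid is converted to HCOO-; total volume = 0.01913 + 0.03727 = 0.05640 L, so [HCOO-] = 0.006414/0.05640 = 0.1137 M.
Kb = Kw/Ka = 1.0e-14 / 1.8 x 10^-4 = 5.56e-11.
[OH^-] = sqrt(Kb x [HCOO-]) = sqrt(5.56e-11 x 0.1137) = 2.51e-6 M.
pOH = 5.60, so pH = 14.00 - 5.60 = 8.40.

8.40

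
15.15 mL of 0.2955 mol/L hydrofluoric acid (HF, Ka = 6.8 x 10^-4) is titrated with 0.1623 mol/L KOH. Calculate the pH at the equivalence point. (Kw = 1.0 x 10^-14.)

8.09

n(HF) = 0.2955 x 0.01515 = 0.004477 mol; V(KOH) at equivalence = 0.004477/0.1623 = 0.02758 L.
At equivalence all the acid is converted to F-; total volume = 0.01515 + 0.02758 = 0.04273 L, so [F-] = 0.004477/0.04273 = 0.1048 M.
Kb = Kw/Ka = 1.0e-14 / 6.8 x 10^-4 = 1.47e-11.
[OH^-] = sqrt(Kb x [F-]) = sqrt(1.47e-11 x 0.1048) = 1.24e-6 M.
pOH = 5.91, so pH = 14.00 - 5.91 = 8.09.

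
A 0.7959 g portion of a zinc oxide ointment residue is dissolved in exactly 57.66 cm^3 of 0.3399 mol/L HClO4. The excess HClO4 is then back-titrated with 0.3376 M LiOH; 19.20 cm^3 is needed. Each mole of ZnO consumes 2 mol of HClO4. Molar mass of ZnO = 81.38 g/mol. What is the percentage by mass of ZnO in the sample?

Total n(HClO4) added = 0.3399 x 0.05766 = 0.01960 mol.
n(LiOH) used = 0.3376 x 0.01920 = 0.006482 mol, which equals the excess n(HClO4).
So n(HClO4) consumed by the sample = 0.01960 - 0.006482 = 0.01312 mol.
n(ZnO) = 0.01312 / 2 = 0.006558 mol.
mass ZnO = 0.006558 x 81.38 = 0.5337 g, so %ZnO = 0.5337/0.7959 x 100 = 67.1%.

67.1%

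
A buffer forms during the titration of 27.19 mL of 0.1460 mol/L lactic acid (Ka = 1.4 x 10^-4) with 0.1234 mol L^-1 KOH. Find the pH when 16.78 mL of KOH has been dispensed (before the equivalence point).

3.89

Initial n(HC3H5O3) = 0.1460 x 0.02719 = 0.003970 mol.
n(KOH) added = 0.1234 x 0.01678 = 0.002071 mol, converting that many moles of HC3H5O3 to C3H5O3-.
Remaining n(HC3H5O3) = 0.001899 mol; n(C3H5O3-) = 0.002071 mol.
By Henderson-Hasselbalch, pH = pKa + log([A^-]/[HA]) = 3.85 + log(0.002071/0.001899) = 3.85 + (+0.04) = 3.89.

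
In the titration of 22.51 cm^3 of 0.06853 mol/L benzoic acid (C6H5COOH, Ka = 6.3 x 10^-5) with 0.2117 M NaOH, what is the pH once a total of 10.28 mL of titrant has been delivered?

12.29

n(acid) = 0.06853 x 0.02251 = 0.001543 mol; n(NaOH) added = 0.2117 x 0.01028 = 0.002176 mol.
Base is in excess by 0.002176 - 0.001543 = 0.0006337 mol in a total volume of 0.03279 L.
[OH^-] = 0.0006337/0.03279 = 0.01932 M, so pOH = 1.71 and pH = 14.00 - 1.71 = 12.29.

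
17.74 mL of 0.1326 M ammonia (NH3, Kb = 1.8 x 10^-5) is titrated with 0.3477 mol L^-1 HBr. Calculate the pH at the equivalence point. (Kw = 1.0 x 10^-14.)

n(NH3) = 0.1326 x 0.01774 = 0.002352 mol; V(HBr) at equivalence = 0.002352/0.3477 = 0.006765 L.
At equivalence the base is fully converted to NH4+; total volume = 0.02451 L, so [NH4+] = 0.002352/0.02451 = 0.09599 M.
Ka(NH4+) = Kw/Kb = 1.0e-14 / 1.8 x 10^-5 = 5.56e-10.
[H^+] = sqrt(Ka x [NH4+]) = sqrt(5.56e-10 x 0.09599) = 7.30e-6 M.
pH = -log(7.30e-6) = 5.14.

5.14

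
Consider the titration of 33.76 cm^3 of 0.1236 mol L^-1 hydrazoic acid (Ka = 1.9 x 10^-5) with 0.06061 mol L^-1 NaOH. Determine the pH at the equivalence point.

8.67

n(HN3) = 0.1236 x 0.03376 = 0.004173 mol; V(NaOH) at equivalence = 0.004173/0.06061 = 0.06885 L.
At equivalence all the acid is converted to N3-; total volume = 0.03376 + 0.06885 = 0.1026 L, so [N3-] = 0.004173/0.1026 = 0.04067 M.
Kb = Kw/Ka = 1.0e-14 / 1.9 x 10^-5 = 5.26e-10.
[OH^-] = sqrt(Kb x [N3-]) = sqrt(5.26e-10 x 0.04067) = 4.63e-6 M.
pOH = 5.33, so pH = 14.00 - 5.33 = 8.67.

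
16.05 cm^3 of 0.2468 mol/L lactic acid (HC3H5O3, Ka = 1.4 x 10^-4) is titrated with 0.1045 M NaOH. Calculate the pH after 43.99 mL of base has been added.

n(acid) = 0.2468 x 0.01605 = 0.003961 mol; n(NaOH) added = 0.1045 x 0.04399 = 0.004597 mol.
Base is in excess by 0.004597 - 0.003961 = 0.0006358 mol in a total volume of 0.06004 L.
[OH^-] = 0.0006358/0.06004 = 0.01059 M, so pOH = 1.98 and pH = 14.00 - 1.98 = 12.02.

12.02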